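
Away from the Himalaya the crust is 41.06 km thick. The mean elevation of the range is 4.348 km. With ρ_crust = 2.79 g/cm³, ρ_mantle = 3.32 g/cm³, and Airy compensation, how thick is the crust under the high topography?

68.3 km

Root depth r = h ρ_c / (ρ_m − ρ_c) = 4.348 km × 2.79 / 0.53 = 22.89 km.
Total thickness = T + h + r = 41.06 km + 4.348 km + 22.89 km = 68.3 km.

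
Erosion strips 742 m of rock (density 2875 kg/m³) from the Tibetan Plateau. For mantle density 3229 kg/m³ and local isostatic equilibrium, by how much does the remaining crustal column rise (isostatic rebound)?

661 m

Unloading: uplift u = e ρ_c/ρ_m = 742 m × 2875/3229 = 661 m.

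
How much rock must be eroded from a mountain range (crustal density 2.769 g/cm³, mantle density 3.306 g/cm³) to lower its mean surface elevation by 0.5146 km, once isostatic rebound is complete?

Net drop Δ = e − u = e − e ρ_c/ρ_m = e (ρ_m − ρ_c)/ρ_m.
e = Δ ρ_m/(ρ_m − ρ_c) = 0.5146 km × 3.306/0.537 = 3.17 km.

3.17 km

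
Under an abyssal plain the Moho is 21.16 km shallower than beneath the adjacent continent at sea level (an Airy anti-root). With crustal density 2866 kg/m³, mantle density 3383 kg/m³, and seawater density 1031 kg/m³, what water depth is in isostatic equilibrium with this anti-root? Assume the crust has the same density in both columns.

Replacing a thickness d of crust by seawater at the top must be balanced by replacing crust with mantle at the base: d (ρ_c − ρ_w) = a (ρ_m − ρ_c).
d = a (ρ_m − ρ_c)/(ρ_c − ρ_w) = 21.16 km × 517/1835 = 5.96 km.

5.96 km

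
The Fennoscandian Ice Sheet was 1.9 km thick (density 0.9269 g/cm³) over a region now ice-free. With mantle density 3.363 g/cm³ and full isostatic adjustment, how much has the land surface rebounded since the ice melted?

Removing the load lets mantle flow back in; uplift u satisfies ρ_ice t = ρ_m u.
u = t ρ_ice/ρ_m = 1.9 km × 0.9269/3.363 = 0.524 km.

0.524 km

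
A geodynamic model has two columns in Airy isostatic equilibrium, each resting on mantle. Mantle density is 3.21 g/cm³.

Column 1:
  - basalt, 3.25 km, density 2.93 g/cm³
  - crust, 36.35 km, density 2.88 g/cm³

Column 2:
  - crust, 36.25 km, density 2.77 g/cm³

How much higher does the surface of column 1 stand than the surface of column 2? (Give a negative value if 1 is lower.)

For any compensation level in the mantle, the mantle terms cancel and isostasy reduces to e = (Σt_1 − Σt_2) − (Σ(ρt)_1 − Σ(ρt)_2) / ρ_m.
Σt_1 = 39.6 km; Σt_2 = 36.25 km; Σ(ρt)_1 = 114.2105; Σ(ρt)_2 = 100.4125 (in km·g/cm³).
e = (39.6 − 36.25) − (114.2105 − 100.4125) / 3.21 = −0.948 km.

−0.948 km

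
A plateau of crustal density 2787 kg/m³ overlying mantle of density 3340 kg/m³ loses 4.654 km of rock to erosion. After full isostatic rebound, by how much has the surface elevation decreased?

Rebound u = e ρ_c/ρ_m = 4.654 km × 2787/3340 = 3.883 km.
Net surface drop = e − u = 4.654 km − 3.883 km = e (ρ_m − ρ_c)/ρ_m = 0.771 km.

0.771 km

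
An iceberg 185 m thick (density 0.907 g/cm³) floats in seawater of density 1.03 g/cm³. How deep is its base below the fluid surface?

163 m

Draft d = t ρ_obj/ρ_fluid = 185 m × 0.907/1.03 = 163 m.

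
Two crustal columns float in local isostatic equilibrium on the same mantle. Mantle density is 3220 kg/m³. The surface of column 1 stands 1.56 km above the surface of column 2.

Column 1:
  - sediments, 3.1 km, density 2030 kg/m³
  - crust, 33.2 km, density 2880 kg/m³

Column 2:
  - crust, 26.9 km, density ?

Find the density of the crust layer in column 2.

Take the compensation level at the base of the deeper column (depth z_c below the surface of column 1) and equate Σ ρ_i t_i down to z_c; mantle fills any gap and the z_c terms cancel.
Column 1: 3.1×2030 + 33.2×2880 + (z_c − 36.3)×3220
Column 2: 1.56×0 + 26.9×ρ + (z_c − 1.56 − 26.9)×3220
The z_c×3220 term appears on both sides and cancels. Collect the known terms of each column as K = Σ(ρt)_known − 3220 × (depth of known layers): K_1 = 101909 − 3220×36.3 = −14977; K_2 = 0 − 3220×(1.56 + 26.9) = −91641.2.
Balance: K_1 = K_2 + 26.9×ρ, so ρ = (K_1 − K_2)/26.9 = 76664.2/26.9 = 2850 kg/m³.

2850 kg/m³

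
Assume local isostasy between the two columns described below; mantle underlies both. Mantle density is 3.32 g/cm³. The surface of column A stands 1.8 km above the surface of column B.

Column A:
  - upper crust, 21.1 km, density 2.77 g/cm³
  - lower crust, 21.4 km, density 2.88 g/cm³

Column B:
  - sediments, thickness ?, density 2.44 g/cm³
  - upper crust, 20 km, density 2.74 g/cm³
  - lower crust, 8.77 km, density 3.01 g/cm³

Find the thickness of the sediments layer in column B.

Take the compensation level at the base of the deeper column (depth z_c below the surface of column A) and equate Σ ρ_i t_i down to z_c; mantle fills any gap and the z_c terms cancel.
Column A: 21.1×2.77 + 21.4×2.88 + (z_c − 42.5)×3.32
Column B: 1.8×0 + x×2.44 + 20×2.74 + 8.77×3.01 + (z_c − 1.8 − 28.77 − x)×3.32
The z_c×3.32 term appears on both sides and cancels. Collect the known terms of each column as K = Σ(ρt)_known − 3.32 × (depth of known layers): K_A = 120.079 − 3.32×42.5 = −21.021; K_B = 81.1977 − 3.32×(1.8 + 28.77) = −20.2947.
Balance: K_A = K_B − x×(3.32 − 2.44), so x = (K_B − K_A)/(3.32 − 2.44) = 0.7263/0.88 = 0.825 km.

0.825 km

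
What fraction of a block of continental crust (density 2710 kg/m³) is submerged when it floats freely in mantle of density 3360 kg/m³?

Submerged fraction = ρ_obj/ρ_fluid = 2710/3360 = 0.807.

0.807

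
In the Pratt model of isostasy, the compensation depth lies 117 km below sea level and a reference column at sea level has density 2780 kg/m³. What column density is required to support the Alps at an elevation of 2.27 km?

2730 kg/m³

Pratt balance: ρ_ref D = ρ (D + h).
ρ = ρ_ref D/(D + h) = 2780 × 117 km/(117 km + 2.27 km) = 2730 kg/m³.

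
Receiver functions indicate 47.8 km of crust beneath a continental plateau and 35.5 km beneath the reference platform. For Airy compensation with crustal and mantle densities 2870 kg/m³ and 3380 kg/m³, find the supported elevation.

Excess crust Δ = 47.8 km − 35.5 km = 12.3 km, split between elevation h and root r with h + r = Δ.
Airy balance ρ_c h = (ρ_m − ρ_c) r gives r = h ρ_c/(ρ_m − ρ_c), so h (1 + ρ_c/(ρ_m − ρ_c)) = Δ, i.e. h = Δ (ρ_m − ρ_c)/ρ_m.
h = 12.3 km × 510/3380 = 1.86 km.

1.86 km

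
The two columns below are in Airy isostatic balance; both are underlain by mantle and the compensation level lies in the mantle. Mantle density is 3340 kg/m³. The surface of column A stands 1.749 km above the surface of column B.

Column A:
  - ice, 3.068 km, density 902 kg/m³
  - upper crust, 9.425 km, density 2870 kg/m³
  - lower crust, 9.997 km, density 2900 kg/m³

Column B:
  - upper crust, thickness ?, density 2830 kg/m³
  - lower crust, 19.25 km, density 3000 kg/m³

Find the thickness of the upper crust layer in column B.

7.69 km

Take the compensation level at the base of the deeper column (depth z_c below the surface of column A) and equate Σ ρ_i t_i down to z_c; mantle fills any gap and the z_c terms cancel.
Column A: 3.068×902 + 9.425×2870 + 9.997×2900 + (z_c − 22.49)×3340
Column B: 1.749×0 + x×2830 + 19.25×3000 + (z_c − 1.749 − 19.25 − x)×3340
The z_c×3340 term appears on both sides and cancels. Collect the known terms of each column as K = Σ(ρt)_known − 3340 × (depth of known layers): K_A = 58808.386 − 3340×22.49 = −16308.214; K_B = 57750 − 3340×(1.749 + 19.25) = −12386.66.
Balance: K_A = K_B − x×(3340 − 2830), so x = (K_B − K_A)/(3340 − 2830) = 3921.55/510 = 7.69 km.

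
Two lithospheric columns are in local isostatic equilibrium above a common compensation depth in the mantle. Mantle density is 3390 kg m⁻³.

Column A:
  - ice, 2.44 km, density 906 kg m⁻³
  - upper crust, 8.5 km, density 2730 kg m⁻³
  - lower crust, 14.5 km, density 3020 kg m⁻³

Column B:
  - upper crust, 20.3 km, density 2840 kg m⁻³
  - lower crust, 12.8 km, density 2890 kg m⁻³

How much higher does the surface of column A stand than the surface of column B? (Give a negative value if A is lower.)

−0.156 km

For any compensation level in the mantle, the mantle terms cancel and isostasy reduces to e = (Σt_A − Σt_B) − (Σ(ρt)_A − Σ(ρt)_B) / ρ_m.
Σt_A = 25.44 km; Σt_B = 33.1 km; Σ(ρt)_A = 69205.64; Σ(ρt)_B = 94644 (in km·kg m⁻³).
e = (25.44 − 33.1) − (69205.64 − 94644) / 3390 = −0.156 km.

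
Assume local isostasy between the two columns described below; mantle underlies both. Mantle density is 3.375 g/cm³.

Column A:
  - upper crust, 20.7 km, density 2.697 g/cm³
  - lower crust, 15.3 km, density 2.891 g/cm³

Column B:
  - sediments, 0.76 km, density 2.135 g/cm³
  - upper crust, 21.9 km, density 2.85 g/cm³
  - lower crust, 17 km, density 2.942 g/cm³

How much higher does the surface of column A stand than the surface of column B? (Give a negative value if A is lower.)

0.486 km

For any compensation level in the mantle, the mantle terms cancel and isostasy reduces to e = (Σt_A − Σt_B) − (Σ(ρt)_A − Σ(ρt)_B) / ρ_m.
Σt_A = 36 km; Σt_B = 39.66 km; Σ(ρt)_A = 100.0602; Σ(ρt)_B = 114.0516 (in km·g/cm³).
e = (36 − 39.66) − (100.0602 − 114.0516) / 3.375 = 0.486 km.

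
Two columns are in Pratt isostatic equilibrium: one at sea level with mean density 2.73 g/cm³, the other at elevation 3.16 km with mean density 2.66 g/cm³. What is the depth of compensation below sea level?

120 km

ρ_ref D = ρ (D + h) → D (ρ_ref − ρ) = ρ h.
D = ρ h/(ρ_ref − ρ) = 2.66 × 3.16 km/(2.73 − 2.66) = 120 km.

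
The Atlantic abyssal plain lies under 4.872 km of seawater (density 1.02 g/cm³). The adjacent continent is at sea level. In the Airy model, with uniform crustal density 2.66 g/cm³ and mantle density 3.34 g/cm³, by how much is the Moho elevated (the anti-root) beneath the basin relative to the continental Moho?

Balancing pressure at the compensation depth: replacing crust with seawater at the top is compensated by replacing crust with mantle at the base: d (ρ_c − ρ_w) = a (ρ_m − ρ_c).
a = d (ρ_c − ρ_w)/(ρ_m − ρ_c) = 4.872 km × 1.64/0.68 = 11.8 km.

11.8 km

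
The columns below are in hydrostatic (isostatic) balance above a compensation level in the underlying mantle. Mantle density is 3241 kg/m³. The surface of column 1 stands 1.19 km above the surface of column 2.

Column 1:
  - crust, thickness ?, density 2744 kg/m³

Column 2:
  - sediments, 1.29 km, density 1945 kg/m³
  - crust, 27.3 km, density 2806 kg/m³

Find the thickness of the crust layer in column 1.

35 km

Take the compensation level at the base of the deeper column (depth z_c below the surface of column 1) and equate Σ ρ_i t_i down to z_c; mantle fills any gap and the z_c terms cancel.
Column 1: x×2744 + (z_c − 0 − x)×3241
Column 2: 1.19×0 + 1.29×1945 + 27.3×2806 + (z_c − 1.19 − 28.59)×3241
The z_c×3241 term appears on both sides and cancels. Collect the known terms of each column as K = Σ(ρt)_known − 3241 × (depth of known layers): K_1 = 0 − 3241×0 = 0; K_2 = 79112.85 − 3241×(1.19 + 28.59) = −17404.13.
Balance: K_1 − x×(3241 − 2744) = K_2, so x = (K_1 − K_2)/(3241 − 2744) = 17404.1/497 = 35 km.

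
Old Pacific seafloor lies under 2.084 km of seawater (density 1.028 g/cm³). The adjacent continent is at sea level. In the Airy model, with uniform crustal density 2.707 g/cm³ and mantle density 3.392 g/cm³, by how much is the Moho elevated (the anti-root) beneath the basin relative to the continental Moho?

For local isostatic compensation: replacing crust with seawater at the top is compensated by replacing crust with mantle at the base: d (ρ_c − ρ_w) = a (ρ_m − ρ_c).
a = d (ρ_c − ρ_w)/(ρ_m − ρ_c) = 2.084 km × 1.679/0.685 = 5.11 km.

5.11 km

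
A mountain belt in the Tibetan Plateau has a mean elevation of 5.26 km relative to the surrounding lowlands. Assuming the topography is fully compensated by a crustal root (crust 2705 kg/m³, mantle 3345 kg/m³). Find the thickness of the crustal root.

In Airy isostatic equilibrium: the weight of the topography is balanced by the buoyancy of the root, ρ_c h = (ρ_m − ρ_c) r.
r = h · ρ_c / (ρ_m − ρ_c) = 5.26 km × 2705 / (3345 − 2705) = 22.2 km.

22.2 km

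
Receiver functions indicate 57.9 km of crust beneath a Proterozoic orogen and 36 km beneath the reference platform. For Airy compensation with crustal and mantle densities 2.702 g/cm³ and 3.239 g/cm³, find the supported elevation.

3.63 km

Excess crust Δ = 57.9 km − 36 km = 21.9 km, split between elevation h and root r with h + r = Δ.
Airy balance ρ_c h = (ρ_m − ρ_c) r gives r = h ρ_c/(ρ_m − ρ_c), so h (1 + ρ_c/(ρ_m − ρ_c)) = Δ, i.e. h = Δ (ρ_m − ρ_c)/ρ_m.
h = 21.9 km × 0.537/3.239 = 3.63 km.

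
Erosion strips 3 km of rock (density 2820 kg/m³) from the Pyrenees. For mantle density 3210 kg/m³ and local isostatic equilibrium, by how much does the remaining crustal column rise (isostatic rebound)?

2.64 km

Unloading: uplift u = e ρ_c/ρ_m = 3 km × 2820/3210 = 2.64 km.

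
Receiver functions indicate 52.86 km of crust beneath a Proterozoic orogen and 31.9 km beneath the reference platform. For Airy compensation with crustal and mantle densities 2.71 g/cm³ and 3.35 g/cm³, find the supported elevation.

4 km

Excess crust Δ = 52.86 km − 31.9 km = 20.96 km, split between elevation h and root r with h + r = Δ.
Airy balance ρ_c h = (ρ_m − ρ_c) r gives r = h ρ_c/(ρ_m − ρ_c), so h (1 + ρ_c/(ρ_m − ρ_c)) = Δ, i.e. h = Δ (ρ_m − ρ_c)/ρ_m.
h = 20.96 km × 0.64/3.35 = 4 km.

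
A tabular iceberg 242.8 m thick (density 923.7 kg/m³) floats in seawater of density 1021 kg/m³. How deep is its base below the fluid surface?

Draft d = t ρ_obj/ρ_fluid = 242.8 m × 923.7/1021 = 220 m.

220 m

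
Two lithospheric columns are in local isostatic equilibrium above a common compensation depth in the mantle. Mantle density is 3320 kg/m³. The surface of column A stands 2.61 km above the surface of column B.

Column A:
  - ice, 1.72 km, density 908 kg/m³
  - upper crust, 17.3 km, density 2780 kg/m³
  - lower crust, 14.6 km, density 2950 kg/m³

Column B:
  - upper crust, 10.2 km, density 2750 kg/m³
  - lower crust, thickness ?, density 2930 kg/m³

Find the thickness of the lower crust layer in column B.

11.3 km

Take the compensation level at the base of the deeper column (depth z_c below the surface of column A) and equate Σ ρ_i t_i down to z_c; mantle fills any gap and the z_c terms cancel.
Column A: 1.72×908 + 17.3×2780 + 14.6×2950 + (z_c − 33.62)×3320
Column B: 2.61×0 + 10.2×2750 + x×2930 + (z_c − 2.61 − 10.2 − x)×3320
The z_c×3320 term appears on both sides and cancels. Collect the known terms of each column as K = Σ(ρt)_known − 3320 × (depth of known layers): K_A = 92725.76 − 3320×33.62 = −18892.64; K_B = 28050 − 3320×(2.61 + 10.2) = −14479.2.
Balance: K_A = K_B − x×(3320 − 2930), so x = (K_B − K_A)/(3320 − 2930) = 4413.44/390 = 11.3 km.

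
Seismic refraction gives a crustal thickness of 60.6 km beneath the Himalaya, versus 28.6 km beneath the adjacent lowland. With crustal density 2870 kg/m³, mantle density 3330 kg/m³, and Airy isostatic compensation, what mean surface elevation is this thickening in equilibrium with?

4.42 km

Excess crust Δ = 60.6 km − 28.6 km = 32 km, split between elevation h and root r with h + r = Δ.
Airy balance ρ_c h = (ρ_m − ρ_c) r gives r = h ρ_c/(ρ_m − ρ_c), so h (1 + ρ_c/(ρ_m − ρ_c)) = Δ, i.e. h = Δ (ρ_m − ρ_c)/ρ_m.
h = 32 km × 460/3330 = 4.42 km.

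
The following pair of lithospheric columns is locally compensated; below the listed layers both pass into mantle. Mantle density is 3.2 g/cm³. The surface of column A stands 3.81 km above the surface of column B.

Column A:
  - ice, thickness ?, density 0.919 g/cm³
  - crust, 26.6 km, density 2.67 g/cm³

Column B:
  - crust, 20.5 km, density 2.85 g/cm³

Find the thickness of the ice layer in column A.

2.31 km

Take the compensation level at the base of the deeper column (depth z_c below the surface of column A) and equate Σ ρ_i t_i down to z_c; mantle fills any gap and the z_c terms cancel.
Column A: x×0.919 + 26.6×2.67 + (z_c − 26.6 − x)×3.2
Column B: 3.81×0 + 20.5×2.85 + (z_c − 3.81 − 20.5)×3.2
The z_c×3.2 term appears on both sides and cancels. Collect the known terms of each column as K = Σ(ρt)_known − 3.2 × (depth of known layers): K_A = 71.022 − 3.2×26.6 = −14.098; K_B = 58.425 − 3.2×(3.81 + 20.5) = −19.367.
Balance: K_A − x×(3.2 − 0.919) = K_B, so x = (K_A − K_B)/(3.2 − 0.919) = 5.269/2.281 = 2.31 km.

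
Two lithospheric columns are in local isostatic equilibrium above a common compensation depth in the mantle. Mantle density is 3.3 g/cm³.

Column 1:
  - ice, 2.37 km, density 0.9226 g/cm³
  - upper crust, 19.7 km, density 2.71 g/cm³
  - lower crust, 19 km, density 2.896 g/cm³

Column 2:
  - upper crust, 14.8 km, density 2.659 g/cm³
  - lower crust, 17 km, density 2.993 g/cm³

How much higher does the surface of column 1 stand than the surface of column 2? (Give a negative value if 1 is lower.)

3.1 km

For any compensation level in the mantle, the mantle terms cancel and isostasy reduces to e = (Σt_1 − Σt_2) − (Σ(ρt)_1 − Σ(ρt)_2) / ρ_m.
Σt_1 = 41.07 km; Σt_2 = 31.8 km; Σ(ρt)_1 = 110.597562; Σ(ρt)_2 = 90.2342 (in km·g/cm³).
e = (41.07 − 31.8) − (110.597562 − 90.2342) / 3.3 = 3.1 km.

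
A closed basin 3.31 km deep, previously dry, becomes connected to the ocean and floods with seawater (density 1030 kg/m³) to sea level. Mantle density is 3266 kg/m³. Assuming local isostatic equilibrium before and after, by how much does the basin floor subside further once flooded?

1.52 km

After flooding the water column is d + s deep. Its weight must equal the weight of mantle displaced by the extra subsidence s: (d + s) ρ_w = s ρ_m.
s = d ρ_w / (ρ_m − ρ_w) = 3.31 km × 1030/(3266 − 1030) = 1.52 km.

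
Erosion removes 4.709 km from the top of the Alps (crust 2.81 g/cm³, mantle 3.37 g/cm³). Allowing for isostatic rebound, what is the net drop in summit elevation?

Rebound u = e ρ_c/ρ_m = 4.709 km × 2.81/3.37 = 3.926 km.
Net surface drop = e − u = 4.709 km − 3.926 km = e (ρ_m − ρ_c)/ρ_m = 0.783 km.

0.783 km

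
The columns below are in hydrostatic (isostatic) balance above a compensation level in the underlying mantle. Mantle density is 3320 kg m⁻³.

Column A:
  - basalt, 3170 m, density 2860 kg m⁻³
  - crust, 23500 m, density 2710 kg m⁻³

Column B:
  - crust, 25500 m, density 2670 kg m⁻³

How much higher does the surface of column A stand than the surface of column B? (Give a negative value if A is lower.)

−235 m

For any compensation level in the mantle, the mantle terms cancel and isostasy reduces to e = (Σt_A − Σt_B) − (Σ(ρt)_A − Σ(ρt)_B) / ρ_m.
Σt_A = 26670 m; Σt_B = 25500 m; Σ(ρt)_A = 72751200; Σ(ρt)_B = 68085000 (in m·kg m⁻³).
e = (26670 − 25500) − (72751200 − 68085000) / 3320 = −235 m.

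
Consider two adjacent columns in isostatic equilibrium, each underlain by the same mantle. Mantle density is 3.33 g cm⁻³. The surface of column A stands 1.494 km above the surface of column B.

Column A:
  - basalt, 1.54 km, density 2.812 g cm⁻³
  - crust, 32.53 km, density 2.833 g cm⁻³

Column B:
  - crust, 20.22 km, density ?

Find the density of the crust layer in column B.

Take the compensation level at the base of the deeper column (depth z_c below the surface of column A) and equate Σ ρ_i t_i down to z_c; mantle fills any gap and the z_c terms cancel.
Column A: 1.54×2.812 + 32.53×2.833 + (z_c − 34.07)×3.33
Column B: 1.494×0 + 20.22×ρ + (z_c − 1.494 − 20.22)×3.33
The z_c×3.33 term appears on both sides and cancels. Collect the known terms of each column as K = Σ(ρt)_known − 3.33 × (depth of known layers): K_A = 96.48797 − 3.33×34.07 = −16.96513; K_B = 0 − 3.33×(1.494 + 20.22) = −72.30762.
Balance: K_A = K_B + 20.22×ρ, so ρ = (K_A − K_B)/20.22 = 55.3425/20.22 = 2.74 g cm⁻³.

2.74 g cm⁻³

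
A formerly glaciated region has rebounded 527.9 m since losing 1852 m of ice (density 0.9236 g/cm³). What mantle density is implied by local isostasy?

ρ_m = ρ_ice t / u = 0.9236 × 1852 m/527.9 m = 3.24 g/cm³.

3.24 g/cm³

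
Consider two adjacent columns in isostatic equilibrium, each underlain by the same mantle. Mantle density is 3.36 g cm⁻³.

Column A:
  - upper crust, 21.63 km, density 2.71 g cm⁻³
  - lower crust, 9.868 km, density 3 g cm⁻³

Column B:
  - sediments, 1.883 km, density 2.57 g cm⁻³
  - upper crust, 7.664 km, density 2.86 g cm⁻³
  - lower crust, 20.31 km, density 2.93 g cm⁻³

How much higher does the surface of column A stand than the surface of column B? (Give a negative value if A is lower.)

For any compensation level in the mantle, the mantle terms cancel and isostasy reduces to e = (Σt_A − Σt_B) − (Σ(ρt)_A − Σ(ρt)_B) / ρ_m.
Σt_A = 31.498 km; Σt_B = 29.857 km; Σ(ρt)_A = 88.2213; Σ(ρt)_B = 86.26665 (in km·g cm⁻³).
e = (31.498 − 29.857) − (88.2213 − 86.26665) / 3.36 = 1.06 km.

1.06 km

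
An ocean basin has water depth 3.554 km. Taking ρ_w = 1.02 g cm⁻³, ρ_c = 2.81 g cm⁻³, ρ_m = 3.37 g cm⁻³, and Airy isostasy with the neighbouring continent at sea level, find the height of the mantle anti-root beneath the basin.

Isostatic balance requires: replacing crust with seawater at the top is compensated by replacing crust with mantle at the base: d (ρ_c − ρ_w) = a (ρ_m − ρ_c).
a = d (ρ_c − ρ_w)/(ρ_m − ρ_c) = 3.554 km × 1.79/0.56 = 11.4 km.

11.4 km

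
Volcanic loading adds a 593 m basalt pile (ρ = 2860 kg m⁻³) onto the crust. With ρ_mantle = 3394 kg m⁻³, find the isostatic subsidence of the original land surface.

500 m

Subaerial loading: s = t ρ_load / ρ_m.
s = 593 m × 2860/3394 = 500 m.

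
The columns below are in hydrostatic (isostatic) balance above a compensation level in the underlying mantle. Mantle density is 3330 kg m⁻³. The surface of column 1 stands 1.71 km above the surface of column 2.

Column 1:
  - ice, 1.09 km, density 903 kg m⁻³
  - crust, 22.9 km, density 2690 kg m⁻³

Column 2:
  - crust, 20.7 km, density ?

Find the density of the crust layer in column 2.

Take the compensation level at the base of the deeper column (depth z_c below the surface of column 1) and equate Σ ρ_i t_i down to z_c; mantle fills any gap and the z_c terms cancel.
Column 1: 1.09×903 + 22.9×2690 + (z_c − 23.99)×3330
Column 2: 1.71×0 + 20.7×ρ + (z_c − 1.71 − 20.7)×3330
The z_c×3330 term appears on both sides and cancels. Collect the known terms of each column as K = Σ(ρt)_known − 3330 × (depth of known layers): K_1 = 62585.27 − 3330×23.99 = −17301.43; K_2 = 0 − 3330×(1.71 + 20.7) = −74625.3.
Balance: K_1 = K_2 + 20.7×ρ, so ρ = (K_1 − K_2)/20.7 = 57323.9/20.7 = 2770 kg m⁻³.

2770 kg m⁻³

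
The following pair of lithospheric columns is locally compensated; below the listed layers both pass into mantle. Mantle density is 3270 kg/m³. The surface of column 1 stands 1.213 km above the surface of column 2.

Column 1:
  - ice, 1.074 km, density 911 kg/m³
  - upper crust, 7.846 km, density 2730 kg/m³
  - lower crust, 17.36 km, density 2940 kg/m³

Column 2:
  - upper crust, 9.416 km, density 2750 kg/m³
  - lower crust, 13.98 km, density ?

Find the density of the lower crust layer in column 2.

Take the compensation level at the base of the deeper column (depth z_c below the surface of column 1) and equate Σ ρ_i t_i down to z_c; mantle fills any gap and the z_c terms cancel.
Column 1: 1.074×911 + 7.846×2730 + 17.36×2940 + (z_c − 26.28)×3270
Column 2: 1.213×0 + 9.416×2750 + 13.98×ρ + (z_c − 1.213 − 23.396)×3270
The z_c×3270 term appears on both sides and cancels. Collect the known terms of each column as K = Σ(ρt)_known − 3270 × (depth of known layers): K_1 = 73436.394 − 3270×26.28 = −12499.206; K_2 = 25894 − 3270×(1.213 + 23.396) = −54577.43.
Balance: K_1 = K_2 + 13.98×ρ, so ρ = (K_1 − K_2)/13.98 = 42078.2/13.98 = 3010 kg/m³.

3010 kg/m³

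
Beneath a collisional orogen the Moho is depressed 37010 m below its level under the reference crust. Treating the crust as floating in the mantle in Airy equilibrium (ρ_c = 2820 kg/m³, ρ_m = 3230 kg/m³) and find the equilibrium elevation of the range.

5380 m

Balancing pressure at the compensation depth: ρ_c h = (ρ_m − ρ_c) r.
h = r (ρ_m − ρ_c) / ρ_c = 37010 m × (3230 − 2820) / 2820 = 5380 m.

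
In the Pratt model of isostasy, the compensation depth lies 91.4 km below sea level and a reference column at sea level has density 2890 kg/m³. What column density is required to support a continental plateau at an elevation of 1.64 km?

2840 kg/m³

Pratt balance: ρ_ref D = ρ (D + h).
ρ = ρ_ref D/(D + h) = 2890 × 91.4 km/(91.4 km + 1.64 km) = 2840 kg/m³.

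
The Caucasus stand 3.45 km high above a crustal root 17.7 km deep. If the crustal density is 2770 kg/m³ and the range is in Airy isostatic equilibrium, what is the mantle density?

Airy balance: ρ_c h = (ρ_m − ρ_c) r → ρ_m = ρ_c (1 + h/r).
ρ_m = 2770 × (1 + 3.45 km/17.7 km) = 3310 kg/m³.

3310 kg/m³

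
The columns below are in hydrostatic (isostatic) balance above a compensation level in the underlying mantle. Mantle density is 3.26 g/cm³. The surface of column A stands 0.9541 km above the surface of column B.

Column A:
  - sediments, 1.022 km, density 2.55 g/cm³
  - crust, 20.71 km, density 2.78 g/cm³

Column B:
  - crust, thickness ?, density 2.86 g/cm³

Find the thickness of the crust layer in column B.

Take the compensation level at the base of the deeper column (depth z_c below the surface of column A) and equate Σ ρ_i t_i down to z_c; mantle fills any gap and the z_c terms cancel.
Column A: 1.022×2.55 + 20.71×2.78 + (z_c − 21.732)×3.26
Column B: 0.9541×0 + x×2.86 + (z_c − 0.9541 − 0 − x)×3.26
The z_c×3.26 term appears on both sides and cancels. Collect the known terms of each column as K = Σ(ρt)_known − 3.26 × (depth of known layers): K_A = 60.1799 − 3.26×21.732 = −10.66642; K_B = 0 − 3.26×(0.9541 + 0) = −3.110366.
Balance: K_A = K_B − x×(3.26 − 2.86), so x = (K_B − K_A)/(3.26 − 2.86) = 7.55605/0.4 = 18.9 km.

18.9 km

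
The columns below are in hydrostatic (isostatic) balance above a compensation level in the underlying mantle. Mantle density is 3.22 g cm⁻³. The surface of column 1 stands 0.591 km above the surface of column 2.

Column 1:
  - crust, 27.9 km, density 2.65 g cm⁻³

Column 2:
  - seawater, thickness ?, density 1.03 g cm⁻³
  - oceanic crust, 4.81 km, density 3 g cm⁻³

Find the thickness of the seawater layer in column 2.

Take the compensation level at the base of the deeper column (depth z_c below the surface of column 1) and equate Σ ρ_i t_i down to z_c; mantle fills any gap and the z_c terms cancel.
Column 1: 27.9×2.65 + (z_c − 27.9)×3.22
Column 2: 0.591×0 + x×1.03 + 4.81×3 + (z_c − 0.591 − 4.81 − x)×3.22
The z_c×3.22 term appears on both sides and cancels. Collect the known terms of each column as K = Σ(ρt)_known − 3.22 × (depth of known layers): K_1 = 73.935 − 3.22×27.9 = −15.903; K_2 = 14.43 − 3.22×(0.591 + 4.81) = −2.96122.
Balance: K_1 = K_2 − x×(3.22 − 1.03), so x = (K_2 − K_1)/(3.22 − 1.03) = 12.9418/2.19 = 5.91 km.

5.91 km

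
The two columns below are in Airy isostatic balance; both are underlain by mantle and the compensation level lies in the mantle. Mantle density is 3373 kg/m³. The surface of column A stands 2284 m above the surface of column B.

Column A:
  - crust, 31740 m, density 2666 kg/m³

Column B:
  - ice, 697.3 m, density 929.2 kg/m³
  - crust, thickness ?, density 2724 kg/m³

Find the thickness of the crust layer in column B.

20100 m

Take the compensation level at the base of the deeper column (depth z_c below the surface of column A) and equate Σ ρ_i t_i down to z_c; mantle fills any gap and the z_c terms cancel.
Column A: 31740×2666 + (z_c − 31740)×3373
Column B: 2284×0 + 697.3×929.2 + x×2724 + (z_c − 2284 − 697.3 − x)×3373
The z_c×3373 term appears on both sides and cancels. Collect the known terms of each column as K = Σ(ρt)_known − 3373 × (depth of known layers): K_A = 84618840 − 3373×31740 = −22440180; K_B = 647931.16 − 3373×(2284 + 697.3) = −9407993.74.
Balance: K_A = K_B − x×(3373 − 2724), so x = (K_B − K_A)/(3373 − 2724) = 13032200/649 = 20100 m.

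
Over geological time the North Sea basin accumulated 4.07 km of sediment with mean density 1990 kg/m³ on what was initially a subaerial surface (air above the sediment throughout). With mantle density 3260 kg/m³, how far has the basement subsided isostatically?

Subaerial load: s = t ρ_sed / ρ_m = 4.07 km × 1990/3260 = 2.48 km.

2.48 km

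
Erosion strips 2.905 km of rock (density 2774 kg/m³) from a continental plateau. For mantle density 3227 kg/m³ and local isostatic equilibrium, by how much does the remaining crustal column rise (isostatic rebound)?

Unloading: uplift u = e ρ_c/ρ_m = 2.905 km × 2774/3227 = 2.5 km.

2.5 km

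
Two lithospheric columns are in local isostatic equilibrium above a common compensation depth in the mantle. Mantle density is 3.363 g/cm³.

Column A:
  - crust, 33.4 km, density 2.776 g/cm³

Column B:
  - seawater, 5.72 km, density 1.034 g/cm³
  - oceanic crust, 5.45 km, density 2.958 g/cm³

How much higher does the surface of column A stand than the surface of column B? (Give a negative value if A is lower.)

1.21 km

For any compensation level in the mantle, the mantle terms cancel and isostasy reduces to e = (Σt_A − Σt_B) − (Σ(ρt)_A − Σ(ρt)_B) / ρ_m.
Σt_A = 33.4 km; Σt_B = 11.17 km; Σ(ρt)_A = 92.7184; Σ(ρt)_B = 22.03558 (in km·g/cm³).
e = (33.4 − 11.17) − (92.7184 − 22.03558) / 3.363 = 1.21 km.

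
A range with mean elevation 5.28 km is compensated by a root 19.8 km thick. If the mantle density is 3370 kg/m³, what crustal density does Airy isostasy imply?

2660 kg/m³

ρ_c h = (ρ_m − ρ_c) r → ρ_c (h + r) = ρ_m r → ρ_c = ρ_m r / (h + r).
ρ_c = 3370 × 19.8 km / (5.28 km + 19.8 km) = 2660 kg/m³.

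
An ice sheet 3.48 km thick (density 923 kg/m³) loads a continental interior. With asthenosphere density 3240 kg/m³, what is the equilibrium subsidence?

0.991 km

By Archimedes' principle applied to the lithosphere: the ice load ρ_ice t is balanced by mantle displaced below, ρ_m s.
s = t ρ_ice / ρ_m = 3.48 km × 923/3240 = 0.991 km.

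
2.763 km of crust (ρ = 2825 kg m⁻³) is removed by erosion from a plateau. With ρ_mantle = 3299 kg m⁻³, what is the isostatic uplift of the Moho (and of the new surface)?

Unloading: uplift u = e ρ_c/ρ_m = 2.763 km × 2825/3299 = 2.37 km.

2.37 km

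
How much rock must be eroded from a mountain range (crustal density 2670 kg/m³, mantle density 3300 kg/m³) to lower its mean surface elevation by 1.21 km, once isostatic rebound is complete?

6.34 km

Net drop Δ = e − u = e − e ρ_c/ρ_m = e (ρ_m − ρ_c)/ρ_m.
e = Δ ρ_m/(ρ_m − ρ_c) = 1.21 km × 3300/630 = 6.34 km.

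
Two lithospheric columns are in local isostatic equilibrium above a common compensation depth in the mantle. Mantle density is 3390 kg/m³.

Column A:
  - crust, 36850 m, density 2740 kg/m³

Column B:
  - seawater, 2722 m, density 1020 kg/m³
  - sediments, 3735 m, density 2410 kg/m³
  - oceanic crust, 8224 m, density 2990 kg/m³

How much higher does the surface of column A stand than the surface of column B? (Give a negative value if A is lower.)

For any compensation level in the mantle, the mantle terms cancel and isostasy reduces to e = (Σt_A − Σt_B) − (Σ(ρt)_A − Σ(ρt)_B) / ρ_m.
Σt_A = 36850 m; Σt_B = 14681 m; Σ(ρt)_A = 100969000; Σ(ρt)_B = 36367550 (in m·kg/m³).
e = (36850 − 14681) − (100969000 − 36367550) / 3390 = 3110 m.

3110 m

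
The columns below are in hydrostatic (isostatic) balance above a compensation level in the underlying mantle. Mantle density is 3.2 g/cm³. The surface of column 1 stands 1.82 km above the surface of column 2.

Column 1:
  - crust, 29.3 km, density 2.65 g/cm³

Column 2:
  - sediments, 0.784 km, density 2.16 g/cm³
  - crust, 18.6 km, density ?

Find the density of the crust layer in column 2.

Take the compensation level at the base of the deeper column (depth z_c below the surface of column 1) and equate Σ ρ_i t_i down to z_c; mantle fills any gap and the z_c terms cancel.
Column 1: 29.3×2.65 + (z_c − 29.3)×3.2
Column 2: 1.82×0 + 0.784×2.16 + 18.6×ρ + (z_c − 1.82 − 19.384)×3.2
The z_c×3.2 term appears on both sides and cancels. Collect the known terms of each column as K = Σ(ρt)_known − 3.2 × (depth of known layers): K_1 = 77.645 − 3.2×29.3 = −16.115; K_2 = 1.69344 − 3.2×(1.82 + 19.384) = −66.15936.
Balance: K_1 = K_2 + 18.6×ρ, so ρ = (K_1 − K_2)/18.6 = 50.0444/18.6 = 2.69 g/cm³.

2.69 g/cm³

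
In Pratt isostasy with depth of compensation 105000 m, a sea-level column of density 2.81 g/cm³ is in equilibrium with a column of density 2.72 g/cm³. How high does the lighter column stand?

3470 m

ρ_ref D = ρ (D + h) → h = D (ρ_ref − ρ)/ρ.
h = 105000 m × (2.81 − 2.72)/2.72 = 3470 m.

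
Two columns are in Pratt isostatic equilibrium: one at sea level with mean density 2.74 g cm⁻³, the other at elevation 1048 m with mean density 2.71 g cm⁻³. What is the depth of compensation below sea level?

ρ_ref D = ρ (D + h) → D (ρ_ref − ρ) = ρ h.
D = ρ h/(ρ_ref − ρ) = 2.71 × 1048 m/(2.74 − 2.71) = 94700 m.

94700 m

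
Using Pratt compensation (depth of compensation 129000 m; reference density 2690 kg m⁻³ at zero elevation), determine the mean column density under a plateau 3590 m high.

2620 kg m⁻³

Pratt balance: ρ_ref D = ρ (D + h).
ρ = ρ_ref D/(D + h) = 2690 × 129000 m/(129000 m + 3590 m) = 2620 kg m⁻³.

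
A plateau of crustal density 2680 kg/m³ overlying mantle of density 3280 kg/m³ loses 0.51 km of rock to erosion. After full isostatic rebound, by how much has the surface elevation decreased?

0.0933 km

Rebound u = e ρ_c/ρ_m = 0.51 km × 2680/3280 = 0.4167 km.
Net surface drop = e − u = 0.51 km − 0.4167 km = e (ρ_m − ρ_c)/ρ_m = 0.0933 km.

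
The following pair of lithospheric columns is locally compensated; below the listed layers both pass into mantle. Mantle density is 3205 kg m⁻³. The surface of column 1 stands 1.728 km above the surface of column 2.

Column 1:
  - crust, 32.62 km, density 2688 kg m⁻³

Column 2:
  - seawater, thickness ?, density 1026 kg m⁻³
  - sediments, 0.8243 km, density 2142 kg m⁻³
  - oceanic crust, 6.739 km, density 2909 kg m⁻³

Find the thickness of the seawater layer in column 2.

3.88 km

Take the compensation level at the base of the deeper column (depth z_c below the surface of column 1) and equate Σ ρ_i t_i down to z_c; mantle fills any gap and the z_c terms cancel.
Column 1: 32.62×2688 + (z_c − 32.62)×3205
Column 2: 1.728×0 + x×1026 + 0.8243×2142 + 6.739×2909 + (z_c − 1.728 − 7.5633 − x)×3205
The z_c×3205 term appears on both sides and cancels. Collect the known terms of each column as K = Σ(ρt)_known − 3205 × (depth of known layers): K_1 = 87682.56 − 3205×32.62 = −16864.54; K_2 = 21369.4016 − 3205×(1.728 + 7.5633) = −8409.2149.
Balance: K_1 = K_2 − x×(3205 − 1026), so x = (K_2 − K_1)/(3205 − 1026) = 8455.33/2179 = 3.88 km.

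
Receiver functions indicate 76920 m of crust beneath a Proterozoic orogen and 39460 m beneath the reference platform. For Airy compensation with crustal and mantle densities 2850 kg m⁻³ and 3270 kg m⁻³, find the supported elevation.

Excess crust Δ = 76920 m − 39460 m = 37460 m, split between elevation h and root r with h + r = Δ.
Airy balance ρ_c h = (ρ_m − ρ_c) r gives r = h ρ_c/(ρ_m − ρ_c), so h (1 + ρ_c/(ρ_m − ρ_c)) = Δ, i.e. h = Δ (ρ_m − ρ_c)/ρ_m.
h = 37460 m × 420/3270 = 4810 m.

4810 m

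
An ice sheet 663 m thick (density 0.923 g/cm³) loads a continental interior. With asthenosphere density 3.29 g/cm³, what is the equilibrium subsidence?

Isostatic balance requires: the ice load ρ_ice t is balanced by mantle displaced below, ρ_m s.
s = t ρ_ice / ρ_m = 663 m × 0.923/3.29 = 186 m.

186 m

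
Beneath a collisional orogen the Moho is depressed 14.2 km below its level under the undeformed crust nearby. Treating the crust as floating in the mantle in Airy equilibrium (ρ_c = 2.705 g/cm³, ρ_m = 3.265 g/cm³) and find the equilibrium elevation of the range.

Balancing pressure at the compensation depth: ρ_c h = (ρ_m − ρ_c) r.
h = r (ρ_m − ρ_c) / ρ_c = 14.2 km × (3.265 − 2.705) / 2.705 = 2.94 km.

2.94 km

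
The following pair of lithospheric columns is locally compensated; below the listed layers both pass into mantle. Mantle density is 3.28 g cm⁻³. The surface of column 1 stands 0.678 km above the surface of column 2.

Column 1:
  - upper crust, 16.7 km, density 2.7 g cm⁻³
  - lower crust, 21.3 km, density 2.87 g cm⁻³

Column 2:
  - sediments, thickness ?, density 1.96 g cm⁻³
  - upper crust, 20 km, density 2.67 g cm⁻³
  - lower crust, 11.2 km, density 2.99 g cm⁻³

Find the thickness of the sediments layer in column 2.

0.566 km

Take the compensation level at the base of the deeper column (depth z_c below the surface of column 1) and equate Σ ρ_i t_i down to z_c; mantle fills any gap and the z_c terms cancel.
Column 1: 16.7×2.7 + 21.3×2.87 + (z_c − 38)×3.28
Column 2: 0.678×0 + x×1.96 + 20×2.67 + 11.2×2.99 + (z_c − 0.678 − 31.2 − x)×3.28
The z_c×3.28 term appears on both sides and cancels. Collect the known terms of each column as K = Σ(ρt)_known − 3.28 × (depth of known layers): K_1 = 106.221 − 3.28×38 = −18.419; K_2 = 86.888 − 3.28×(0.678 + 31.2) = −17.67184.
Balance: K_1 = K_2 − x×(3.28 − 1.96), so x = (K_2 − K_1)/(3.28 − 1.96) = 0.74716/1.32 = 0.566 km.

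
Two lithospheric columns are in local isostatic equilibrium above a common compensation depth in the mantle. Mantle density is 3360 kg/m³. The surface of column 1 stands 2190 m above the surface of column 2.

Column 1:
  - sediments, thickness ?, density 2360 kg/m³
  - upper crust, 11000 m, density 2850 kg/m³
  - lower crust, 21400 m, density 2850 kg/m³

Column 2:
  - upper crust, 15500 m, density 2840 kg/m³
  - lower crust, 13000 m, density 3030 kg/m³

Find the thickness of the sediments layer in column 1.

Take the compensation level at the base of the deeper column (depth z_c below the surface of column 1) and equate Σ ρ_i t_i down to z_c; mantle fills any gap and the z_c terms cancel.
Column 1: x×2360 + 11000×2850 + 21400×2850 + (z_c − 32400 − x)×3360
Column 2: 2190×0 + 15500×2840 + 13000×3030 + (z_c − 2190 − 28500)×3360
The z_c×3360 term appears on both sides and cancels. Collect the known terms of each column as K = Σ(ρt)_known − 3360 × (depth of known layers): K_1 = 92340000 − 3360×32400 = −16524000; K_2 = 83410000 − 3360×(2190 + 28500) = −19708400.
Balance: K_1 − x×(3360 − 2360) = K_2, so x = (K_1 − K_2)/(3360 − 2360) = 3184400/1000 = 3180 m.

3180 m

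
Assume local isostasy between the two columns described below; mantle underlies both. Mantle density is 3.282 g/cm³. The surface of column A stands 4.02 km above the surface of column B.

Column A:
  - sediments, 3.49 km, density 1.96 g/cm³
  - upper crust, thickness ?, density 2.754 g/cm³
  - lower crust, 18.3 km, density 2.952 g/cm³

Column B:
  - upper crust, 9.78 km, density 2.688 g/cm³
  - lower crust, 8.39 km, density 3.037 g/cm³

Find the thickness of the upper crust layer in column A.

19.7 km

Take the compensation level at the base of the deeper column (depth z_c below the surface of column A) and equate Σ ρ_i t_i down to z_c; mantle fills any gap and the z_c terms cancel.
Column A: 3.49×1.96 + x×2.754 + 18.3×2.952 + (z_c − 21.79 − x)×3.282
Column B: 4.02×0 + 9.78×2.688 + 8.39×3.037 + (z_c − 4.02 − 18.17)×3.282
The z_c×3.282 term appears on both sides and cancels. Collect the known terms of each column as K = Σ(ρt)_known − 3.282 × (depth of known layers): K_A = 60.862 − 3.282×21.79 = −10.65278; K_B = 51.76907 − 3.282×(4.02 + 18.17) = −21.05851.
Balance: K_A − x×(3.282 − 2.754) = K_B, so x = (K_A − K_B)/(3.282 − 2.754) = 10.4057/0.528 = 19.7 km.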